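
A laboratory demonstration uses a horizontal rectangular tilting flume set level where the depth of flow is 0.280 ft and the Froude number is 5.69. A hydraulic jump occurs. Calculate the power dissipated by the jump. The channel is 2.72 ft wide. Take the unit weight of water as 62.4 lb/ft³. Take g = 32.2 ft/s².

P = 3.86 hp

Fr₁ = 5.69 (given).
Sequent-depth ratio: y₂/y₁ = ½[√(1 + 8Fr₁²) − 1] = ½[√260.0 − 1] = 7.56.
y₂ = 7.56 × 0.280 = 2.12 ft.
V₁ = Fr₁·√(g·y₁) = 5.69×√(32.2×0.280) = 17.1 ft/s; q = V₁·y₁ = 4.78 ft²/s. V₂ = q/y₂ = 4.78/2.12 = 2.26 ft/s. E₁ = y₁ + V₁²/2g = 4.81 ft; E₂ = y₂ + V₂²/2g = 2.20 ft. ΔE = E₁ − E₂ = 2.62 ft.
Q = q·b = 4.78 × 2.72 = 13.0 cfs. P = γ·Q·ΔE/550 = 62.4 × 13.0 × 2.62 / 550 = 3.86 hp.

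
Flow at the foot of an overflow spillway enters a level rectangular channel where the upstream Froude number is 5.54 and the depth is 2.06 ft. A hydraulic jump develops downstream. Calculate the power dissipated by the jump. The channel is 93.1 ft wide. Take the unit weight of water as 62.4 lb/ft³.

P = 17618 hp

Fr₁ = 5.54 (given).
By Bélanger, y₂/y₁ = ½[√(1 + 8Fr₁²) − 1] = ½[√246.5 − 1] = 7.35.
y₂ = 7.35 × 2.06 = 15.1 ft.
V₁ = Fr₁·√(g·y₁) = 5.54×√(32.2×2.06) = 45.1 ft/s; q = V₁·y₁ = 92.9 ft²/s. V₂ = q/y₂ = 92.9/15.1 = 6.14 ft/s. E₁ = y₁ + V₁²/2g = 33.7 ft; E₂ = y₂ + V₂²/2g = 15.7 ft. ΔE = E₁ − E₂ = 17.9 ft.
Q = q·b = 92.9 × 93.1 = 8653 cfs. P = γ·Q·ΔE/550 = 62.4 × 8653 × 17.9 / 550 = 17618 hp.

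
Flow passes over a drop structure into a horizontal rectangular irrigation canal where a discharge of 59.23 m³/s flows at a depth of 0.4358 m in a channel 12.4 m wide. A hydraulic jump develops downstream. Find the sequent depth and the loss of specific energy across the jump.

q = Q/b = 59.23/12.4 = 4.777 m²/s; V₁ = q/y₁ = 10.96 m/s. Fr₁ = V₁/√(g·y₁) = 5.301.
By Bélanger, y₂/y₁ = ½[√(1 + 8Fr₁²) − 1] = ½[√225.80 − 1] = 7.013.
y₂ = 7.013 × 0.4358 = 3.056 m.
Head loss: ΔE = (y₂ − y₁)³/(4y₁y₂) = (3.056 − 0.4358)³/(4×0.4358×3.056) = 18.00/5.328 = 3.378 m.

y₂ = 3.056 m; ΔE = 3.378 m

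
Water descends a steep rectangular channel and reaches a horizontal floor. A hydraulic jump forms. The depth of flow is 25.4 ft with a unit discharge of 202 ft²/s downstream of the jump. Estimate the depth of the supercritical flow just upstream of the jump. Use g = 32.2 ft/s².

y₁ = 3.46 ft

V₂ = q/y₂ = 202/25.4 = 7.95 ft/s; Fr₂ = V₂/√(g·y₂) = 0.278.
Since the conjugate-depth ratio holds either way, y₁/y₂ = ½[√(1 + 8Fr₂²) − 1] = ½[√1.619 − 1] = 0.136.
y₁ = 0.136 × 25.4 = 3.46 ft.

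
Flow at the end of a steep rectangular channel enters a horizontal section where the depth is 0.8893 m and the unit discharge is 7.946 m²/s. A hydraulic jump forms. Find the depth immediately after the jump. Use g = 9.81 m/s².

y₂ = 3.386 m

V₁ = q/y₁ = 7.946/0.8893 = 8.935 m/s. Fr₁ = V₁/√(g·y₁) = 8.935/√(9.81×0.8893) = 3.025.
By Bélanger, y₂/y₁ = ½[√(1 + 8Fr₁²) − 1] = ½[√74.210 − 1] = 3.807.
y₂ = 3.807 × 0.8893 = 3.386 m.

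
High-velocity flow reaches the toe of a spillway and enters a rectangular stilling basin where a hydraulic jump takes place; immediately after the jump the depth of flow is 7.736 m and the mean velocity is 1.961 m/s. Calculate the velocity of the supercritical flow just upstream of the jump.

V₁ = 21.14 m/s

Fr₂ = V₂/√(g·y₂) = 1.961/√(9.81×7.736) = 0.2251.
The Bélanger relation is symmetric: y₁/y₂ = ½[√(1 + 8Fr₂²) − 1] = ½[√1.4054 − 1] = 0.09274.
y₁ = 0.09274 × 7.736 = 0.7175 m.
V₁ = q/y₁ = 15.17/0.7175 = 21.14 m/s.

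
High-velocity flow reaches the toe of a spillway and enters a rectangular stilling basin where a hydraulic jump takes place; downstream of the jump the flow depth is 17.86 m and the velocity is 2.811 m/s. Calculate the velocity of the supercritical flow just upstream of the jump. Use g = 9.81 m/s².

V₁ = 33.76 m/s

Fr₂ = V₂/√(g·y₂) = 2.811/√(9.81×17.86) = 0.2124.
Since the conjugate-depth ratio holds either way, y₁/y₂ = ½[√(1 + 8Fr₂²) − 1] = ½[√1.3608 − 1] = 0.08327.
y₁ = 0.08327 × 17.86 = 1.487 m.
V₁ = q/y₁ = 50.20/1.487 = 33.76 m/s.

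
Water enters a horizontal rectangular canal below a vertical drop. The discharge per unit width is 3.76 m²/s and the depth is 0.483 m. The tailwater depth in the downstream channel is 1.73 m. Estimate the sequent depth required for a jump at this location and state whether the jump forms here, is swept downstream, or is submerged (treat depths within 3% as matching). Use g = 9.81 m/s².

y₂ = 2.21 m; the jump is swept downstream

V₁ = q/y₁ = 3.76/0.483 = 7.78 m/s. Fr₁ = V₁/√(g·y₁) = 7.78/√(9.81×0.483) = 3.58.
Sequent-depth ratio: y₂/y₁ = ½[√(1 + 8Fr₁²) − 1] = ½[√103.3 − 1] = 4.58.
y₂ = 4.58 × 0.483 = 2.21 m.
Tailwater y_tw = 1.73 m: y_tw < y₂, so the jump is swept downstream.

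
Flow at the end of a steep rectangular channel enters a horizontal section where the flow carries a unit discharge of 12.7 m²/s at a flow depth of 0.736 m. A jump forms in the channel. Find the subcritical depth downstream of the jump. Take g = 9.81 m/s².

V₁ = q/y₁ = 12.7/0.736 = 17.3 m/s. Fr₁ = V₁/√(g·y₁) = 17.3/√(9.81×0.736) = 6.42.
Sequent-depth ratio: y₂/y₁ = ½[√(1 + 8Fr₁²) − 1] = ½[√330.9 − 1] = 8.60.
y₂ = 8.60 × 0.736 = 6.33 m.

y₂ = 6.33 m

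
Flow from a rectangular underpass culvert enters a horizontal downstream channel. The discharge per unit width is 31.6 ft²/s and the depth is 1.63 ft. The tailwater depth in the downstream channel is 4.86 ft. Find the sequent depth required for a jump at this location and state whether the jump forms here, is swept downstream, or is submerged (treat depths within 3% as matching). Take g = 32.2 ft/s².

y₂ = 5.41 ft; the jump is swept downstream

V₁ = q/y₁ = 31.6/1.63 = 19.4 ft/s. Fr₁ = V₁/√(g·y₁) = 19.4/√(32.2×1.63) = 2.68.
Sequent-depth ratio: y₂/y₁ = ½[√(1 + 8Fr₁²) − 1] = ½[√58.29 − 1] = 3.32.
y₂ = 3.32 × 1.63 = 5.41 ft.
Tailwater y_tw = 4.86 ft: y_tw < y₂, so the jump is swept downstream.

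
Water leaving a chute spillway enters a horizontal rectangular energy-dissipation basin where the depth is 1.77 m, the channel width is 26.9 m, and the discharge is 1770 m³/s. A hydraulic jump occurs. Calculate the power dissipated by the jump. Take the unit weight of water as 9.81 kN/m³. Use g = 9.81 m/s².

q = Q/b = 1770/26.9 = 65.8 m²/s; V₁ = q/y₁ = 37.2 m/s. Fr₁ = V₁/√(g·y₁) = 8.92.
Bélanger equation: y₂/y₁ = ½[√(1 + 8Fr₁²) − 1] = ½[√637.7 − 1] = 12.1.
y₂ = 12.1 × 1.77 = 21.5 m.
V₂ = q/y₂ = 65.8/21.5 = 3.07 m/s. E₁ = y₁ + V₁²/2g = 72.2 m; E₂ = y₂ + V₂²/2g = 21.9 m. ΔE = E₁ − E₂ = 50.3 m.
P = γ·Q·ΔE = 9.81 × 1770 × 50.3 = 872759 kW.

P = 872759 kW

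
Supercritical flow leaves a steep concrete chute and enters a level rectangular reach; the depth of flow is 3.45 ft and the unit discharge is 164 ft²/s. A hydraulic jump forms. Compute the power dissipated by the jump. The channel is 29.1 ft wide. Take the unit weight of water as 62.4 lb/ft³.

P = 9303 hp

V₁ = q/y₁ = 164/3.45 = 47.5 ft/s. Fr₁ = V₁/√(g·y₁) = 47.5/√(32.2×3.45) = 4.51.
Conjugate-depth relation: y₂/y₁ = ½[√(1 + 8Fr₁²) − 1] = ½[√163.7 − 1] = 5.90.
y₂ = 5.90 × 3.45 = 20.3 ft.
Head loss: ΔE = (y₂ − y₁)³/(4y₁y₂) = (20.3 − 3.45)³/(4×3.45×20.3) = 4825/281 = 17.2 ft.
Q = q·b = 164 × 29.1 = 4772 cfs. P = γ·Q·ΔE/550 = 62.4 × 4772 × 17.2 / 550 = 9303 hp.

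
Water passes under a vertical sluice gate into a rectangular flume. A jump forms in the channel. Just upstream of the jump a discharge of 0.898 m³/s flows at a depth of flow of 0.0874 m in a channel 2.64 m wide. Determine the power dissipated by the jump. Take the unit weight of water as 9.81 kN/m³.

q = Q/b = 0.898/2.64 = 0.340 m²/s; V₁ = q/y₁ = 3.89 m/s. Fr₁ = V₁/√(g·y₁) = 4.20.
By Bélanger, y₂/y₁ = ½[√(1 + 8Fr₁²) − 1] = ½[√142.3 − 1] = 5.47.
y₂ = 5.47 × 0.0874 = 0.478 m.
V₂ = q/y₂ = 0.340/0.478 = 0.712 m/s. E₁ = y₁ + V₁²/2g = 0.859 m; E₂ = y₂ + V₂²/2g = 0.503 m. ΔE = E₁ − E₂ = 0.356 m.
P = γ·Q·ΔE = 9.81 × 0.898 × 0.356 = 3.14 kW.

P = 3.14 kW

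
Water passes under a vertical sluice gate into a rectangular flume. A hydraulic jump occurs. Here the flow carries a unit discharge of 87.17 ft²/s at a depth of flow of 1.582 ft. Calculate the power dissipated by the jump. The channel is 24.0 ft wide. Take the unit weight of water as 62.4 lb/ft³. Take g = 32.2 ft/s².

V₁ = q/y₁ = 87.17/1.582 = 55.10 ft/s. Fr₁ = V₁/√(g·y₁) = 55.10/√(32.2×1.582) = 7.720.
By Bélanger, y₂/y₁ = ½[√(1 + 8Fr₁²) − 1] = ½[√477.81 − 1] = 10.43.
y₂ = 10.43 × 1.582 = 16.50 ft.
V₂ = q/y₂ = 87.17/16.50 = 5.283 ft/s. E₁ = y₁ + V₁²/2g = 48.73 ft; E₂ = y₂ + V₂²/2g = 16.93 ft. ΔE = E₁ − E₂ = 31.79 ft.
Q = q·b = 87.17 × 24.0 = 2092 cfs. P = γ·Q·ΔE/550 = 62.4 × 2092 × 31.79 / 550 = 7547 hp.

P = 7547 hp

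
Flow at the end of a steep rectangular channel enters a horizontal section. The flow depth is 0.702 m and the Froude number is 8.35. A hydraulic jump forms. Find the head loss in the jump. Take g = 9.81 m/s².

Fr₁ = 8.35 (given).
By Bélanger, y₂/y₁ = ½[√(1 + 8Fr₁²) − 1] = ½[√558.8 − 1] = 11.3.
y₂ = 11.3 × 0.702 = 7.95 m.
V₁ = Fr₁·√(g·y₁) = 8.35×√(9.81×0.702) = 21.9 m/s; q = V₁·y₁ = 15.4 m²/s. V₂ = q/y₂ = 15.4/7.95 = 1.94 m/s. E₁ = y₁ + V₁²/2g = 25.2 m; E₂ = y₂ + V₂²/2g = 8.14 m. ΔE = E₁ − E₂ = 17.0 m.

ΔE = 17.0 m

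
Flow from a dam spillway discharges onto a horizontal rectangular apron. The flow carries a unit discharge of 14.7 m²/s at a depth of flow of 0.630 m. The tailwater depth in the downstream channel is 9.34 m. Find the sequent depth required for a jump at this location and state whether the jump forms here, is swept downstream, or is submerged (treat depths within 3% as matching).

y₂ = 8.05 m; the jump is submerged

V₁ = q/y₁ = 14.7/0.630 = 23.3 m/s. Fr₁ = V₁/√(g·y₁) = 23.3/√(9.81×0.630) = 9.39.
From the momentum equation for a rectangular channel, y₂/y₁ = ½[√(1 + 8Fr₁²) − 1] = ½[√705.7 − 1] = 12.8.
y₂ = 12.8 × 0.630 = 8.05 m.
Tailwater y_tw = 9.34 m: y_tw > y₂, so the jump is submerged.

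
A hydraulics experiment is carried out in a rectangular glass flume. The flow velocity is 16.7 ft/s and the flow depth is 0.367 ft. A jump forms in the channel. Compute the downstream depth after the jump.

Fr₁ = V₁/√(g·y₁) = 16.7/√(32.2×0.367) = 4.86.
Sequent-depth ratio: y₂/y₁ = ½[√(1 + 8Fr₁²) − 1] = ½[√189.8 − 1] = 6.39.
y₂ = 6.39 × 0.367 = 2.34 ft.

y₂ = 2.34 ft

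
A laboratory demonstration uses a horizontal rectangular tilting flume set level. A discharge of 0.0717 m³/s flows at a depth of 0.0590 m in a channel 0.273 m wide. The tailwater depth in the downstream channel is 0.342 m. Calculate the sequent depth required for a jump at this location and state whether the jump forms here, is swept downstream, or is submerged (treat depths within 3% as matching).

y₂ = 0.460 m; the jump is swept downstream

q = Q/b = 0.0717/0.273 = 0.263 m²/s; V₁ = q/y₁ = 4.45 m/s. Fr₁ = V₁/√(g·y₁) = 5.85.
Bélanger equation: y₂/y₁ = ½[√(1 + 8Fr₁²) − 1] = ½[√274.9 − 1] = 7.79.
y₂ = 7.79 × 0.0590 = 0.460 m.
Tailwater y_tw = 0.342 m: y_tw < y₂, so the jump is swept downstream.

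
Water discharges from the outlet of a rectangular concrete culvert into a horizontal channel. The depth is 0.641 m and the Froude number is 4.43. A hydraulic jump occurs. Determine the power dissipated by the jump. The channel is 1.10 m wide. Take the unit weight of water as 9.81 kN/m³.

Fr₁ = 4.43 (given).
By Bélanger, y₂/y₁ = ½[√(1 + 8Fr₁²) − 1] = ½[√158.0 − 1] = 5.78.
y₂ = 5.78 × 0.641 = 3.71 m.
V₁ = Fr₁·√(g·y₁) = 4.43×√(9.81×0.641) = 11.1 m/s; q = V₁·y₁ = 7.12 m²/s. V₂ = q/y₂ = 7.12/3.71 = 1.92 m/s. E₁ = y₁ + V₁²/2g = 6.93 m; E₂ = y₂ + V₂²/2g = 3.90 m. ΔE = E₁ − E₂ = 3.03 m.
Q = q·b = 7.12 × 1.10 = 7.83 m³/s. P = γ·Q·ΔE = 9.81 × 7.83 × 3.03 = 233 kW.

P = 233 kW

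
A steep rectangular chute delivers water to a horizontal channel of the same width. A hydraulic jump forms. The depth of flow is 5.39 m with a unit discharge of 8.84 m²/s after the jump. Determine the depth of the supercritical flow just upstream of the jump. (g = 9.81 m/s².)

V₂ = q/y₂ = 8.84/5.39 = 1.64 m/s; Fr₂ = V₂/√(g·y₂) = 0.226.
Applying the sequent-depth relation in reverse, y₁/y₂ = ½[√(1 + 8Fr₂²) − 1] = ½[√1.407 − 1] = 0.0931.
y₁ = 0.0931 × 5.39 = 0.502 m.

y₁ = 0.502 m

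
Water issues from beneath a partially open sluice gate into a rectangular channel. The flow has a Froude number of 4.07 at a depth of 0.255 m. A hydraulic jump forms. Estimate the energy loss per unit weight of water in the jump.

ΔE = 0.945 m

Fr₁ = 4.07 (given).
Sequent-depth ratio: y₂/y₁ = ½[√(1 + 8Fr₁²) − 1] = ½[√133.5 − 1] = 5.28.
y₂ = 5.28 × 0.255 = 1.35 m.
Head loss: ΔE = (y₂ − y₁)³/(4y₁y₂) = (1.35 − 0.255)³/(4×0.255×1.35) = 1.30/1.37 = 0.945 m.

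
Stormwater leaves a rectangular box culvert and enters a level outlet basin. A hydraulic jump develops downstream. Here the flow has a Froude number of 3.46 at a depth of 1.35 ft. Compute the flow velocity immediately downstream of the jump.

Fr₁ = 3.46 (given).
Conjugate-depth relation: y₂/y₁ = ½[√(1 + 8Fr₁²) − 1] = ½[√96.77 − 1] = 4.42.
y₂ = 4.42 × 1.35 = 5.97 ft.
V₁ = Fr₁·√(g·y₁) = 3.46×√(32.2×1.35) = 22.8 ft/s; q = V₁·y₁ = 30.8 ft²/s.
V₂ = q/y₂ = 30.8/5.97 = 5.16 ft/s.

V₂ = 5.16 ft/s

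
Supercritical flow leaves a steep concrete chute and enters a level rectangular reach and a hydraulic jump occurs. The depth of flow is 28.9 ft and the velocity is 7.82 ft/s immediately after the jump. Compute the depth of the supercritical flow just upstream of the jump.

Fr₂ = V₂/√(g·y₂) = 7.82/√(32.2×28.9) = 0.256.
From the momentum equation (using Fr₂), y₁/y₂ = ½[√(1 + 8Fr₂²) − 1] = ½[√1.526 − 1] = 0.118.
y₁ = 0.118 × 28.9 = 3.40 ft.

y₁ = 3.40 ft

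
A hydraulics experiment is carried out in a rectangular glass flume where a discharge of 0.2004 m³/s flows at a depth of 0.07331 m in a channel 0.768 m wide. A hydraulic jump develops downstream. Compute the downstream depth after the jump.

y₂ = 0.4000 m

q = Q/b = 0.2004/0.768 = 0.2609 m²/s; V₁ = q/y₁ = 3.559 m/s. Fr₁ = V₁/√(g·y₁) = 4.197.
Conjugate-depth relation: y₂/y₁ = ½[√(1 + 8Fr₁²) − 1] = ½[√141.93 − 1] = 5.457.
y₂ = 5.457 × 0.07331 = 0.4000 m.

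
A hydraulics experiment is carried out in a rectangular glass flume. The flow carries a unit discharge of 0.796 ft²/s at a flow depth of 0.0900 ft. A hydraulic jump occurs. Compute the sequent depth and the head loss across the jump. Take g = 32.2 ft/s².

V₁ = q/y₁ = 0.796/0.0900 = 8.84 ft/s. Fr₁ = V₁/√(g·y₁) = 8.84/√(32.2×0.0900) = 5.20.
By Bélanger, y₂/y₁ = ½[√(1 + 8Fr₁²) − 1] = ½[√216.9 − 1] = 6.86.
y₂ = 6.86 × 0.0900 = 0.618 ft.
V₂ = q/y₂ = 0.796/0.618 = 1.29 ft/s. E₁ = y₁ + V₁²/2g = 1.30 ft; E₂ = y₂ + V₂²/2g = 0.644 ft. ΔE = E₁ − E₂ = 0.661 ft.

y₂ = 0.618 ft; ΔE = 0.661 ft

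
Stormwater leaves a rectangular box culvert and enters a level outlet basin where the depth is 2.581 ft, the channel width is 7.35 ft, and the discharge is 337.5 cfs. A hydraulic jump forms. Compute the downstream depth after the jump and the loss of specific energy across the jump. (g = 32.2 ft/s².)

y₂ = 5.949 ft; ΔE = 0.6219 ft

q = Q/b = 337.5/7.35 = 45.92 ft²/s; V₁ = q/y₁ = 17.79 ft/s. Fr₁ = V₁/√(g·y₁) = 1.952.
Sequent-depth ratio: y₂/y₁ = ½[√(1 + 8Fr₁²) − 1] = ½[√31.468 − 1] = 2.305.
y₂ = 2.305 × 2.581 = 5.949 ft.
V₂ = q/y₂ = 45.92/5.949 = 7.719 ft/s. E₁ = y₁ + V₁²/2g = 7.496 ft; E₂ = y₂ + V₂²/2g = 6.874 ft. ΔE = E₁ − E₂ = 0.6219 ft.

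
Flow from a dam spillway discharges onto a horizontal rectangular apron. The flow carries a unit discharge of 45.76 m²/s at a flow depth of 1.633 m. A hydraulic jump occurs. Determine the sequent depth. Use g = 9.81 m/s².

y₂ = 15.37 m

V₁ = q/y₁ = 45.76/1.633 = 28.02 m/s. Fr₁ = V₁/√(g·y₁) = 28.02/√(9.81×1.633) = 7.001.
From the momentum equation for a rectangular channel, y₂/y₁ = ½[√(1 + 8Fr₁²) − 1] = ½[√393.13 − 1] = 9.414.
y₂ = 9.414 × 1.633 = 15.37 m.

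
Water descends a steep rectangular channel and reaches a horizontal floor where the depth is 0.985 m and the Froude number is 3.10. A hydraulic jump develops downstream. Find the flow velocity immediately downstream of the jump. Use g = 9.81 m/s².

V₂ = 2.46 m/s

Fr₁ = 3.10 (given).
Bélanger equation: y₂/y₁ = ½[√(1 + 8Fr₁²) − 1] = ½[√77.88 − 1] = 3.91.
y₂ = 3.91 × 0.985 = 3.85 m.
V₁ = Fr₁·√(g·y₁) = 3.10×√(9.81×0.985) = 9.64 m/s; q = V₁·y₁ = 9.49 m²/s.
V₂ = q/y₂ = 9.49/3.85 = 2.46 m/s.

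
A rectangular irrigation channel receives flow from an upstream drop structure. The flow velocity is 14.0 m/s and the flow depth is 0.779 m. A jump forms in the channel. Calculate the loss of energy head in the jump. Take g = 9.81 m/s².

Fr₁ = V₁/√(g·y₁) = 14.0/√(9.81×0.779) = 5.06.
Sequent-depth ratio: y₂/y₁ = ½[√(1 + 8Fr₁²) − 1] = ½[√206.2 − 1] = 6.68.
y₂ = 6.68 × 0.779 = 5.20 m.
q = V₁·y₁ = 14.0 × 0.779 = 10.9 m²/s. V₂ = q/y₂ = 10.9/5.20 = 2.10 m/s. E₁ = y₁ + V₁²/2g = 10.8 m; E₂ = y₂ + V₂²/2g = 5.43 m. ΔE = E₁ − E₂ = 5.34 m.

ΔE = 5.34 m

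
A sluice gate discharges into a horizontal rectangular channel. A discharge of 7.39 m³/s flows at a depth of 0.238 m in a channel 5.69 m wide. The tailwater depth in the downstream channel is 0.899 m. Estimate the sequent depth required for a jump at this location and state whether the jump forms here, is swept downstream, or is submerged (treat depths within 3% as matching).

y₂ = 1.09 m; the jump is swept downstream

q = Q/b = 7.39/5.69 = 1.30 m²/s; V₁ = q/y₁ = 5.46 m/s. Fr₁ = V₁/√(g·y₁) = 3.57.
Conjugate-depth relation: y₂/y₁ = ½[√(1 + 8Fr₁²) − 1] = ½[√103.0 − 1] = 4.58.
y₂ = 4.58 × 0.238 = 1.09 m.
Tailwater y_tw = 0.899 m: y_tw < y₂, so the jump is swept downstream.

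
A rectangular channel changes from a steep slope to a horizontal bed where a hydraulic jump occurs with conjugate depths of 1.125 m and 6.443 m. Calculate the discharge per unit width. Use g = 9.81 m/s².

q = 16.40 m²/s

For a rectangular channel the momentum equation gives q² = ½·g·y₁·y₂·(y₁ + y₂) = ½×9.81×1.125×6.443×7.568 = 269.1.
q = √269.1 = 16.40 m²/s.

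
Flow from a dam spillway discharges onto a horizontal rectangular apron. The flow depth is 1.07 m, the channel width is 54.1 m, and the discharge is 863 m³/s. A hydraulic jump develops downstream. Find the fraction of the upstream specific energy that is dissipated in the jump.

ΔE/E₁ = 0.455 (45.5%)

q = Q/b = 863/54.1 = 16.0 m²/s; V₁ = q/y₁ = 14.9 m/s. Fr₁ = V₁/√(g·y₁) = 4.60.
By Bélanger, y₂/y₁ = ½[√(1 + 8Fr₁²) − 1] = ½[√170.4 − 1] = 6.03.
y₂ = 6.03 × 1.07 = 6.45 m.
E₁ = y₁ + V₁²/2g = 12.4 m. ΔE = (y₂ − y₁)³/(4y₁y₂) = 5.64 m. ΔE/E₁ = 5.64/12.4 = 0.455.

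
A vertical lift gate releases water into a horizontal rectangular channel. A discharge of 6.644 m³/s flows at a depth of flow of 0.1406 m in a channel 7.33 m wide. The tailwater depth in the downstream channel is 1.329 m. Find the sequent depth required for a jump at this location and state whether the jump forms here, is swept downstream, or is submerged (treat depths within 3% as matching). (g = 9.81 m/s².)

q = Q/b = 6.644/7.33 = 0.9064 m²/s; V₁ = q/y₁ = 6.447 m/s. Fr₁ = V₁/√(g·y₁) = 5.489.
From the momentum equation for a rectangular channel, y₂/y₁ = ½[√(1 + 8Fr₁²) − 1] = ½[√242.06 − 1] = 7.279.
y₂ = 7.279 × 0.1406 = 1.023 m.
Tailwater y_tw = 1.329 m: y_tw > y₂, so the jump is submerged.

y₂ = 1.023 m; the jump is submerged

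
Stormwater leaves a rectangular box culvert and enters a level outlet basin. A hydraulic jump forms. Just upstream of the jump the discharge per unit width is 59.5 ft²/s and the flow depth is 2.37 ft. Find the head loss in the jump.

ΔE = 2.88 ft

V₁ = q/y₁ = 59.5/2.37 = 25.1 ft/s. Fr₁ = V₁/√(g·y₁) = 25.1/√(32.2×2.37) = 2.87.
Conjugate-depth relation: y₂/y₁ = ½[√(1 + 8Fr₁²) − 1] = ½[√67.07 − 1] = 3.59.
y₂ = 3.59 × 2.37 = 8.52 ft.
Head loss: ΔE = (y₂ − y₁)³/(4y₁y₂) = (8.52 − 2.37)³/(4×2.37×8.52) = 233/80.8 = 2.88 ft.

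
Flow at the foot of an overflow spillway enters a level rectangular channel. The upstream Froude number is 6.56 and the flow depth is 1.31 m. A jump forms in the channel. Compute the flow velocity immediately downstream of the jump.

Fr₁ = 6.56 (given).
Conjugate-depth relation: y₂/y₁ = ½[√(1 + 8Fr₁²) − 1] = ½[√345.3 − 1] = 8.79.
y₂ = 8.79 × 1.31 = 11.5 m.
V₁ = Fr₁·√(g·y₁) = 6.56×√(9.81×1.31) = 23.5 m/s; q = V₁·y₁ = 30.8 m²/s.
V₂ = q/y₂ = 30.8/11.5 = 2.68 m/s.

V₂ = 2.68 m/s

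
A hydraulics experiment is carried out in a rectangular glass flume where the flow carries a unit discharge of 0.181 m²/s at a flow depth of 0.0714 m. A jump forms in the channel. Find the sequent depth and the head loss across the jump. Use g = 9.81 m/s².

V₁ = q/y₁ = 0.181/0.0714 = 2.54 m/s. Fr₁ = V₁/√(g·y₁) = 2.54/√(9.81×0.0714) = 3.03.
By Bélanger, y₂/y₁ = ½[√(1 + 8Fr₁²) − 1] = ½[√74.40 − 1] = 3.81.
y₂ = 3.81 × 0.0714 = 0.272 m.
V₂ = q/y₂ = 0.181/0.272 = 0.665 m/s. E₁ = y₁ + V₁²/2g = 0.399 m; E₂ = y₂ + V₂²/2g = 0.295 m. ΔE = E₁ − E₂ = 0.104 m.

y₂ = 0.272 m; ΔE = 0.104 m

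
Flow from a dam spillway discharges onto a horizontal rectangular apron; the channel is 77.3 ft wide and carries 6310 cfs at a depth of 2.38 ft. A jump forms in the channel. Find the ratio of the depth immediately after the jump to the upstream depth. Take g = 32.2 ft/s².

y₂/y₁ = 5.06

q = Q/b = 6310/77.3 = 81.6 ft²/s; V₁ = q/y₁ = 34.3 ft/s. Fr₁ = V₁/√(g·y₁) = 3.92.
By Bélanger, y₂/y₁ = ½[√(1 + 8Fr₁²) − 1] = ½[√123.8 − 1] = 5.06.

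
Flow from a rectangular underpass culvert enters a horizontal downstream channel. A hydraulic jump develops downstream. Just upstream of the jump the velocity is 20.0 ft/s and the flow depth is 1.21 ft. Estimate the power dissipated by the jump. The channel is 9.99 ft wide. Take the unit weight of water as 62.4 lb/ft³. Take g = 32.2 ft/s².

P = 58.5 hp

Fr₁ = V₁/√(g·y₁) = 20.0/√(32.2×1.21) = 3.20.
From the momentum equation for a rectangular channel, y₂/y₁ = ½[√(1 + 8Fr₁²) − 1] = ½[√83.13 − 1] = 4.06.
y₂ = 4.06 × 1.21 = 4.91 ft.
Head loss: ΔE = (y₂ − y₁)³/(4y₁y₂) = (4.91 − 1.21)³/(4×1.21×4.91) = 50.7/23.8 = 2.13 ft.
q = V₁·y₁ = 20.0 × 1.21 = 24.2 ft²/s. Q = q·b = 24.2 × 9.99 = 242 cfs. P = γ·Q·ΔE/550 = 62.4 × 242 × 2.13 / 550 = 58.5 hp.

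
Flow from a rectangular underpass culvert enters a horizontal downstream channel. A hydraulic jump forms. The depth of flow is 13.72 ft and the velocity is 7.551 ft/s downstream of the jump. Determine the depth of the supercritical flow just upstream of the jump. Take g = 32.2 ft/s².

y₁ = 2.920 ft

Fr₂ = V₂/√(g·y₂) = 7.551/√(32.2×13.72) = 0.3593.
The Bélanger relation is symmetric: y₁/y₂ = ½[√(1 + 8Fr₂²) − 1] = ½[√2.0325 − 1] = 0.2128.
y₁ = 0.2128 × 13.72 = 2.920 ft.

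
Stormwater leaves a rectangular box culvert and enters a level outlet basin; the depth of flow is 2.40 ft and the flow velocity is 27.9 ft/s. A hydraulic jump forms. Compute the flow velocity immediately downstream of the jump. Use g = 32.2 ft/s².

V₂ = 6.95 ft/s

Fr₁ = V₁/√(g·y₁) = 27.9/√(32.2×2.40) = 3.17.
From the momentum equation for a rectangular channel, y₂/y₁ = ½[√(1 + 8Fr₁²) − 1] = ½[√81.58 − 1] = 4.02.
y₂ = 4.02 × 2.40 = 9.64 ft.
q = V₁·y₁ = 27.9 × 2.40 = 67.0 ft²/s.
V₂ = q/y₂ = 67.0/9.64 = 6.95 ft/s.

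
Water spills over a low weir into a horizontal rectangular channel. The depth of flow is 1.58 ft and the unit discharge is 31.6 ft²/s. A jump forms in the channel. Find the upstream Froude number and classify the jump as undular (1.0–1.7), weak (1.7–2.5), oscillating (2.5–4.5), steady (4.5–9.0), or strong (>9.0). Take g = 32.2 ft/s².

Fr₁ = 2.80; oscillating jump

V₁ = q/y₁ = 31.6/1.58 = 20.0 ft/s. Fr₁ = V₁/√(g·y₁) = 20.0/√(32.2×1.58) = 2.80.
Fr₁ = 2.80 lies in the oscillating range.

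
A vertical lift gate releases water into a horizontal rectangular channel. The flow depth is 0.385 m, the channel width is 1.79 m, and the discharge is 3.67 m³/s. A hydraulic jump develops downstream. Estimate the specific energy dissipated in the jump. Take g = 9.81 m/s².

q = Q/b = 3.67/1.79 = 2.05 m²/s; V₁ = q/y₁ = 5.33 m/s. Fr₁ = V₁/√(g·y₁) = 2.74.
Conjugate-depth relation: y₂/y₁ = ½[√(1 + 8Fr₁²) − 1] = ½[√61.07 − 1] = 3.41.
y₂ = 3.41 × 0.385 = 1.31 m.
V₂ = q/y₂ = 2.05/1.31 = 1.56 m/s. E₁ = y₁ + V₁²/2g = 1.83 m; E₂ = y₂ + V₂²/2g = 1.44 m. ΔE = E₁ − E₂ = 0.394 m.

ΔE = 0.394 m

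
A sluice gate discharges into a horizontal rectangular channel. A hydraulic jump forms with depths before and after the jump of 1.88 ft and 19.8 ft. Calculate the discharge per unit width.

For a rectangular channel the momentum equation gives q² = ½·g·y₁·y₂·(y₁ + y₂) = ½×32.2×1.88×19.8×21.7 = 12993.
q = √12993 = 114 ft²/s.

q = 114 ft²/s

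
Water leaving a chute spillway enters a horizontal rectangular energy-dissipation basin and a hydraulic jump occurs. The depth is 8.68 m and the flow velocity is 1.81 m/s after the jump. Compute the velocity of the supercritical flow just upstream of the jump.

V₁ = 25.2 m/s

Fr₂ = V₂/√(g·y₂) = 1.81/√(9.81×8.68) = 0.196.
Applying the sequent-depth relation in reverse, y₁/y₂ = ½[√(1 + 8Fr₂²) − 1] = ½[√1.308 − 1] = 0.0718.
y₁ = 0.0718 × 8.68 = 0.623 m.
V₁ = q/y₁ = 15.7/0.623 = 25.2 m/s.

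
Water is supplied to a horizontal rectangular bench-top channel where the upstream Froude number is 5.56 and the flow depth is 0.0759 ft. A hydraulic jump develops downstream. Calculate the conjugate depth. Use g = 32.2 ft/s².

Fr₁ = 5.56 (given).
By Bélanger, y₂/y₁ = ½[√(1 + 8Fr₁²) − 1] = ½[√248.3 − 1] = 7.38.
y₂ = 7.38 × 0.0759 = 0.560 ft.

y₂ = 0.560 ft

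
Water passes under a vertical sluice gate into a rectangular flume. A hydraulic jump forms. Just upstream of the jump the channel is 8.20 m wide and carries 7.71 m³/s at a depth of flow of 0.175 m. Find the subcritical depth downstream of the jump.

q = Q/b = 7.71/8.20 = 0.940 m²/s; V₁ = q/y₁ = 5.37 m/s. Fr₁ = V₁/√(g·y₁) = 4.10.
Bélanger equation: y₂/y₁ = ½[√(1 + 8Fr₁²) − 1] = ½[√135.5 − 1] = 5.32.
y₂ = 5.32 × 0.175 = 0.931 m.

y₂ = 0.931 m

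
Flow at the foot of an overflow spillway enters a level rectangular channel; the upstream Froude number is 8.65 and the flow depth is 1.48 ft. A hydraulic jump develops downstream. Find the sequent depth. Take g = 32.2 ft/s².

Fr₁ = 8.65 (given).
From the momentum equation for a rectangular channel, y₂/y₁ = ½[√(1 + 8Fr₁²) − 1] = ½[√599.6 − 1] = 11.7.
y₂ = 11.7 × 1.48 = 17.4 ft.

y₂ = 17.4 ft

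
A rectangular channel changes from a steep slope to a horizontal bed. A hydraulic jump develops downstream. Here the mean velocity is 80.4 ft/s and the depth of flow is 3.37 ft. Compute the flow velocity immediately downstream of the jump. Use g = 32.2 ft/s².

Fr₁ = V₁/√(g·y₁) = 80.4/√(32.2×3.37) = 7.72.
By Bélanger, y₂/y₁ = ½[√(1 + 8Fr₁²) − 1] = ½[√477.6 − 1] = 10.4.
y₂ = 10.4 × 3.37 = 35.1 ft.
q = V₁·y₁ = 80.4 × 3.37 = 271 ft²/s.
V₂ = q/y₂ = 271/35.1 = 7.71 ft/s.

V₂ = 7.71 ft/s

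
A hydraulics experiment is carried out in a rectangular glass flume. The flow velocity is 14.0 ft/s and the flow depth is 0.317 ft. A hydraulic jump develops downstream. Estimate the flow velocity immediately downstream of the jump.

Fr₁ = V₁/√(g·y₁) = 14.0/√(32.2×0.317) = 4.38.
Bélanger equation: y₂/y₁ = ½[√(1 + 8Fr₁²) − 1] = ½[√154.6 − 1] = 5.72.
y₂ = 5.72 × 0.317 = 1.81 ft.
q = V₁·y₁ = 14.0 × 0.317 = 4.44 ft²/s.
V₂ = q/y₂ = 4.44/1.81 = 2.45 ft/s.

V₂ = 2.45 ft/s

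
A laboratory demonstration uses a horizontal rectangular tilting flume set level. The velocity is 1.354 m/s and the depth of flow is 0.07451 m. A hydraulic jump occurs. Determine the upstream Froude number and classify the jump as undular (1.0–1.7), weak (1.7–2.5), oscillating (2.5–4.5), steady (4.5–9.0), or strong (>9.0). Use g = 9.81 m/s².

Fr₁ = V₁/√(g·y₁) = 1.354/√(9.81×0.07451) = 1.584.
Fr₁ = 1.584 lies in the undular range.

Fr₁ = 1.584; undular jump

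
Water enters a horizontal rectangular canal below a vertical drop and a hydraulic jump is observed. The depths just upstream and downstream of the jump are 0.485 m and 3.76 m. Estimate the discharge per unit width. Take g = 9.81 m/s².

For a rectangular channel the momentum equation gives q² = ½·g·y₁·y₂·(y₁ + y₂) = ½×9.81×0.485×3.76×4.25 = 38.0.
q = √38.0 = 6.16 m²/s.

q = 6.16 m²/s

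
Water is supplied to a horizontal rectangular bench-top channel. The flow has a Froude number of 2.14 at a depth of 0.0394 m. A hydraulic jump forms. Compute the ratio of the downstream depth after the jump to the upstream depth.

Fr₁ = 2.14 (given).
Sequent-depth ratio: y₂/y₁ = ½[√(1 + 8Fr₁²) − 1] = ½[√37.64 − 1] = 2.57.

y₂/y₁ = 2.57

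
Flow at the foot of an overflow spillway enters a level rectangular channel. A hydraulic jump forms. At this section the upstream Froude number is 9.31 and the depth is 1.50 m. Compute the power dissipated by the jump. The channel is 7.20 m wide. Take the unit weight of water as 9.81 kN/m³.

P = 178172 kW

Fr₁ = 9.31 (given).
Bélanger equation: y₂/y₁ = ½[√(1 + 8Fr₁²) − 1] = ½[√694.4 − 1] = 12.7.
y₂ = 12.7 × 1.50 = 19.0 m.
V₁ = Fr₁·√(g·y₁) = 9.31×√(9.81×1.50) = 35.7 m/s; q = V₁·y₁ = 53.6 m²/s. V₂ = q/y₂ = 53.6/19.0 = 2.82 m/s. E₁ = y₁ + V₁²/2g = 66.5 m; E₂ = y₂ + V₂²/2g = 19.4 m. ΔE = E₁ − E₂ = 47.1 m.
Q = q·b = 53.6 × 7.20 = 386 m³/s. P = γ·Q·ΔE = 9.81 × 386 × 47.1 = 178172 kW.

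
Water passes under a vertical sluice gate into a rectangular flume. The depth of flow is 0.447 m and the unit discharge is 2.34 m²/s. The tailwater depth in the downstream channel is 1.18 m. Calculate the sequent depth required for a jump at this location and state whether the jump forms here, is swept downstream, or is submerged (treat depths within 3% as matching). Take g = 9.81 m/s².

y₂ = 1.37 m; the jump is swept downstream

V₁ = q/y₁ = 2.34/0.447 = 5.23 m/s. Fr₁ = V₁/√(g·y₁) = 5.23/√(9.81×0.447) = 2.50.
By Bélanger, y₂/y₁ = ½[√(1 + 8Fr₁²) − 1] = ½[√51.00 − 1] = 3.07.
y₂ = 3.07 × 0.447 = 1.37 m.
Tailwater y_tw = 1.18 m: y_tw < y₂, so the jump is swept downstream.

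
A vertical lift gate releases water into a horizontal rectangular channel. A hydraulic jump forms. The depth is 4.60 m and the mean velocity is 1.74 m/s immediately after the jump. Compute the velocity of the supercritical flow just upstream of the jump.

Fr₂ = V₂/√(g·y₂) = 1.74/√(9.81×4.60) = 0.259.
Applying the sequent-depth relation in reverse, y₁/y₂ = ½[√(1 + 8Fr₂²) − 1] = ½[√1.537 − 1] = 0.120.
y₁ = 0.120 × 4.60 = 0.551 m.
V₁ = q/y₁ = 8.00/0.551 = 14.5 m/s.

V₁ = 14.5 m/s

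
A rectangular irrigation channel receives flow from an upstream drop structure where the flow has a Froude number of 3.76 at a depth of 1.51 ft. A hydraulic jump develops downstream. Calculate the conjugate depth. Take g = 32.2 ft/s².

Fr₁ = 3.76 (given).
By Bélanger, y₂/y₁ = ½[√(1 + 8Fr₁²) − 1] = ½[√114.1 − 1] = 4.84.
y₂ = 4.84 × 1.51 = 7.31 ft.

y₂ = 7.31 ft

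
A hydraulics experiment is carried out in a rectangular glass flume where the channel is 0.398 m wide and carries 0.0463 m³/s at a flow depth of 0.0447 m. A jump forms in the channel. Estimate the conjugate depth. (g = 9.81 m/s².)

q = Q/b = 0.0463/0.398 = 0.116 m²/s; V₁ = q/y₁ = 2.60 m/s. Fr₁ = V₁/√(g·y₁) = 3.93.
Conjugate-depth relation: y₂/y₁ = ½[√(1 + 8Fr₁²) − 1] = ½[√124.6 − 1] = 5.08.
y₂ = 5.08 × 0.0447 = 0.227 m.

y₂ = 0.227 m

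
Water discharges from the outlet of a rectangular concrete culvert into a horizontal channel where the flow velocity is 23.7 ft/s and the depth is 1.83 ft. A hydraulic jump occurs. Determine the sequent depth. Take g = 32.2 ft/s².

y₂ = 7.13 ft

Fr₁ = V₁/√(g·y₁) = 23.7/√(32.2×1.83) = 3.09.
Conjugate-depth relation: y₂/y₁ = ½[√(1 + 8Fr₁²) − 1] = ½[√77.26 − 1] = 3.89.
y₂ = 3.89 × 1.83 = 7.13 ft.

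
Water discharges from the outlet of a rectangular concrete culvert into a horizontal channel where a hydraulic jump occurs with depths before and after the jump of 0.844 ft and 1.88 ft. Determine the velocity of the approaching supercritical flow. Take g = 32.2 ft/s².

V₁ = 9.88 ft/s

For a rectangular channel the momentum equation gives q² = ½·g·y₁·y₂·(y₁ + y₂) = ½×32.2×0.844×1.88×2.72 = 69.6.
q = √69.6 = 8.34 ft²/s.
V₁ = q/y₁ = 8.34/0.844 = 9.88 ft/s.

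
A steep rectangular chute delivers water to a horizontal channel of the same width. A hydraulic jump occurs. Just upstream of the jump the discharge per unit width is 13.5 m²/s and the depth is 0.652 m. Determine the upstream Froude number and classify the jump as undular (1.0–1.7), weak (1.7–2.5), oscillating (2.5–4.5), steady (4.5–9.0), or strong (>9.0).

V₁ = q/y₁ = 13.5/0.652 = 20.7 m/s. Fr₁ = V₁/√(g·y₁) = 20.7/√(9.81×0.652) = 8.19.
Fr₁ = 8.19 lies in the steady range.

Fr₁ = 8.19; steady jump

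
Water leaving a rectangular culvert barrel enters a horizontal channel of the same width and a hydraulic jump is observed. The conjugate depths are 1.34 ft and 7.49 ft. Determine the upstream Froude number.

Fr₁ = 4.29

For a rectangular channel the momentum equation gives q² = ½·g·y₁·y₂·(y₁ + y₂) = ½×32.2×1.34×7.49×8.83 = 1427.
q = √1427 = 37.8 ft²/s.
V₁ = q/y₁ = 28.2 ft/s; Fr₁ = V₁/√(g·y₁) = 4.29.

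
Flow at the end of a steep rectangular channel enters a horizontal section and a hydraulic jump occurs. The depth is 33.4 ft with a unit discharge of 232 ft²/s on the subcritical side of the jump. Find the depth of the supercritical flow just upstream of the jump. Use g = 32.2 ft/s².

y₁ = 2.77 ft

V₂ = q/y₂ = 232/33.4 = 6.95 ft/s; Fr₂ = V₂/√(g·y₂) = 0.212.
From the momentum equation (using Fr₂), y₁/y₂ = ½[√(1 + 8Fr₂²) − 1] = ½[√1.359 − 1] = 0.0829.
y₁ = 0.0829 × 33.4 = 2.77 ft.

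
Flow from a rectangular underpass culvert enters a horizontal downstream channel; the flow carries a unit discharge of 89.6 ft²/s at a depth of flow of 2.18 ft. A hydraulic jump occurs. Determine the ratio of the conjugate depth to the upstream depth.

V₁ = q/y₁ = 89.6/2.18 = 41.1 ft/s. Fr₁ = V₁/√(g·y₁) = 41.1/√(32.2×2.18) = 4.91.
Sequent-depth ratio: y₂/y₁ = ½[√(1 + 8Fr₁²) − 1] = ½[√193.5 − 1] = 6.46.

y₂/y₁ = 6.46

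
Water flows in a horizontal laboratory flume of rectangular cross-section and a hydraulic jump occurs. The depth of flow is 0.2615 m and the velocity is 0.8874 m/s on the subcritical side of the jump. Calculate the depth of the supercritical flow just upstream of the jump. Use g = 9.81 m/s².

y₁ = 0.1123 m

Fr₂ = V₂/√(g·y₂) = 0.8874/√(9.81×0.2615) = 0.5541.
Since the conjugate-depth ratio holds either way, y₁/y₂ = ½[√(1 + 8Fr₂²) − 1] = ½[√3.4558 − 1] = 0.4295.
y₁ = 0.4295 × 0.2615 = 0.1123 m.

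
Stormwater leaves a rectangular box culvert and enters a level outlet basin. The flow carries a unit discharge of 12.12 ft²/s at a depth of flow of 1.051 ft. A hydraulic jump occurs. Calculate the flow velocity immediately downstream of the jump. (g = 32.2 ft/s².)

V₁ = q/y₁ = 12.12/1.051 = 11.53 ft/s. Fr₁ = V₁/√(g·y₁) = 11.53/√(32.2×1.051) = 1.982.
Conjugate-depth relation: y₂/y₁ = ½[√(1 + 8Fr₁²) − 1] = ½[√32.436 − 1] = 2.348.
y₂ = 2.348 × 1.051 = 2.467 ft.
V₂ = q/y₂ = 12.12/2.467 = 4.912 ft/s.

V₂ = 4.912 ft/s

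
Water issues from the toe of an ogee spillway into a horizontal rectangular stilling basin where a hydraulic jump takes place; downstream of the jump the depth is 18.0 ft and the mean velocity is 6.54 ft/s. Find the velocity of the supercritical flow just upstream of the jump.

Fr₂ = V₂/√(g·y₂) = 6.54/√(32.2×18.0) = 0.272.
Since the conjugate-depth ratio holds either way, y₁/y₂ = ½[√(1 + 8Fr₂²) − 1] = ½[√1.590 − 1] = 0.131.
y₁ = 0.131 × 18.0 = 2.35 ft.
V₁ = q/y₁ = 118/2.35 = 50.1 ft/s.

V₁ = 50.1 ft/s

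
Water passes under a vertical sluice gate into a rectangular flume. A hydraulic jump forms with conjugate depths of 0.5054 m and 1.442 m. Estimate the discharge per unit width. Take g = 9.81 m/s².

For a rectangular channel the momentum equation gives q² = ½·g·y₁·y₂·(y₁ + y₂) = ½×9.81×0.5054×1.442×1.947 = 6.961.
q = √6.961 = 2.638 m²/s.

q = 2.638 m²/s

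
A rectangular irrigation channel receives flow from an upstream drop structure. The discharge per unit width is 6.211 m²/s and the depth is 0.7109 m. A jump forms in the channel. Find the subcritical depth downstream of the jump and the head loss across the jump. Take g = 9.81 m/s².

V₁ = q/y₁ = 6.211/0.7109 = 8.737 m/s. Fr₁ = V₁/√(g·y₁) = 8.737/√(9.81×0.7109) = 3.308.
Conjugate-depth relation: y₂/y₁ = ½[√(1 + 8Fr₁²) − 1] = ½[√88.563 − 1] = 4.205.
y₂ = 4.205 × 0.7109 = 2.990 m.
V₂ = q/y₂ = 6.211/2.990 = 2.078 m/s. E₁ = y₁ + V₁²/2g = 4.601 m; E₂ = y₂ + V₂²/2g = 3.210 m. ΔE = E₁ − E₂ = 1.392 m.

y₂ = 2.990 m; ΔE = 1.392 m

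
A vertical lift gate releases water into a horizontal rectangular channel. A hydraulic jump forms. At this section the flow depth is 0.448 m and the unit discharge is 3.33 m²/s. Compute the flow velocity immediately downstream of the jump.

V₂ = 1.64 m/s

V₁ = q/y₁ = 3.33/0.448 = 7.43 m/s. Fr₁ = V₁/√(g·y₁) = 7.43/√(9.81×0.448) = 3.55.
Sequent-depth ratio: y₂/y₁ = ½[√(1 + 8Fr₁²) − 1] = ½[√101.6 − 1] = 4.54.
y₂ = 4.54 × 0.448 = 2.03 m.
V₂ = q/y₂ = 3.33/2.03 = 1.64 m/s.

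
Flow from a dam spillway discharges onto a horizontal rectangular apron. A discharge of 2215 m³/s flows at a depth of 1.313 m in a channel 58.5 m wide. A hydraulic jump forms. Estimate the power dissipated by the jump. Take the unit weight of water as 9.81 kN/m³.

P = 631476 kW

q = Q/b = 2215/58.5 = 37.86 m²/s; V₁ = q/y₁ = 28.84 m/s. Fr₁ = V₁/√(g·y₁) = 8.035.
Bélanger equation: y₂/y₁ = ½[√(1 + 8Fr₁²) − 1] = ½[√517.49 − 1] = 10.87.
y₂ = 10.87 × 1.313 = 14.28 m.
Head loss: ΔE = (y₂ − y₁)³/(4y₁y₂) = (14.28 − 1.313)³/(4×1.313×14.28) = 2179/74.99 = 29.06 m.
P = γ·Q·ΔE = 9.81 × 2215 × 29.06 = 631476 kW.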